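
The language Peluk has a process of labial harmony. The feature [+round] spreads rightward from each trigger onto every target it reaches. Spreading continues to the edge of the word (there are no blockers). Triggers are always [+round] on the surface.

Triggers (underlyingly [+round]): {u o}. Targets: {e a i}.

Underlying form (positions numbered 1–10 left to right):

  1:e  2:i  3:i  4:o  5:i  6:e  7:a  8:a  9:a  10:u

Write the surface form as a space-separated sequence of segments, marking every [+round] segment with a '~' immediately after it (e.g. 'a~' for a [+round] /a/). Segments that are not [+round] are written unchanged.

e i i o~ i~ e~ a~ a~ a~ u~

From /o/ at 4 rightward: 5 /i/ → [+round]; 6 /e/ → [+round]; 7 /a/ → [+round]; 8 /a/ → [+round]; 9 /a/ → [+round]; 10 /u/ is itself a trigger — this domain ends here.
From /u/ at 10 rightward: word edge.
Targets with no active source: positions 1 2 3 stay [-round].
[+round] positions on the surface: 4 5 6 7 8 9 10.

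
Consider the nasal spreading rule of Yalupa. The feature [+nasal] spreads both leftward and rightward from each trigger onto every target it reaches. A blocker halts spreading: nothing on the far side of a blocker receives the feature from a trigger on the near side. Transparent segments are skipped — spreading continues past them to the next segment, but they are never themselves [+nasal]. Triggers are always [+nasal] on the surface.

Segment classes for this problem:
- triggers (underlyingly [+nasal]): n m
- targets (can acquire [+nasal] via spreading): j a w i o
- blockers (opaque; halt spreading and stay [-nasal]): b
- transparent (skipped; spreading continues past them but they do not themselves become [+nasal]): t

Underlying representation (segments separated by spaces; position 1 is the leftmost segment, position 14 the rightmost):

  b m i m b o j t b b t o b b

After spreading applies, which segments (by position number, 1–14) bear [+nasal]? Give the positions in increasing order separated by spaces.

From /m/ at 2 rightward: 3 /i/ → [+nasal]; 4 /m/ is itself a trigger — this domain ends here.
From /m/ at 2 leftward: 1 /b/ blocks.
From /m/ at 4 rightward: 5 /b/ blocks.
From /m/ at 4 leftward: 3 /i/ → [+nasal]; 2 /m/ is itself a trigger — this domain ends here.
Targets with no active source: positions 6 7 12 stay [-nasal].

2 3 4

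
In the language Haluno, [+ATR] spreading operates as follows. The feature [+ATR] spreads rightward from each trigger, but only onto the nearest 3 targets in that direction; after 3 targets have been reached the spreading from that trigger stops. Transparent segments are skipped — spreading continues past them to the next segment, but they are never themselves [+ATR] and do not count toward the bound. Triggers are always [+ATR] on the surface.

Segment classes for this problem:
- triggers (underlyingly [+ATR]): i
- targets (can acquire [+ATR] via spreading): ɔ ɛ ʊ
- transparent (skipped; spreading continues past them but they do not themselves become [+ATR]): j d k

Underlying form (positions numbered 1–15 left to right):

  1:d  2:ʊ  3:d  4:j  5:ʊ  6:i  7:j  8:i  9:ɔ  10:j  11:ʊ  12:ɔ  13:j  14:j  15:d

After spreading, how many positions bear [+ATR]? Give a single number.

5

From /i/ at 6 rightward: 7 /j/ transparent; 8 /i/ is itself a trigger — this domain ends here.
From /i/ at 8 rightward: 9 /ɔ/ → [+ATR]; 10 /j/ transparent; 11 /ʊ/ → [+ATR]; 12 /ɔ/ → [+ATR]; bound reached.
Targets with no active source: positions 2 5 stay [-ATR].
[+ATR] positions on the surface: 6 8 9 11 12.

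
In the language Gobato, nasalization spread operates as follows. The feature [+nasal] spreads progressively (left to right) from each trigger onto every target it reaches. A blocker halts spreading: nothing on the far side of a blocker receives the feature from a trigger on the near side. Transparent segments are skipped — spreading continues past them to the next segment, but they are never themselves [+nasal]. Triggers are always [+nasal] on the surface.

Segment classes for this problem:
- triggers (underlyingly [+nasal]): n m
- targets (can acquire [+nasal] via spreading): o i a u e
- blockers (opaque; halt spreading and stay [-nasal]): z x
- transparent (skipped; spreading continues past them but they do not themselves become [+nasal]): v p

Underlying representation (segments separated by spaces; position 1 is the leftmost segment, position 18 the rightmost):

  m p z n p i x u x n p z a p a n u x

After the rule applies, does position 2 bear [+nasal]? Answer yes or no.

From /m/ at 1 rightward: 2 /p/ transparent; 3 /z/ blocks.
From /n/ at 4 rightward: 5 /p/ transparent; 6 /i/ → [+nasal]; 7 /x/ blocks.
From /n/ at 10 rightward: 11 /p/ transparent; 12 /z/ blocks.
From /n/ at 16 rightward: 17 /u/ → [+nasal]; 18 /x/ blocks.
Targets with no active source: positions 8 13 15 stay [-nasal].
[+nasal] positions on the surface: 1 4 6 10 16 17.

no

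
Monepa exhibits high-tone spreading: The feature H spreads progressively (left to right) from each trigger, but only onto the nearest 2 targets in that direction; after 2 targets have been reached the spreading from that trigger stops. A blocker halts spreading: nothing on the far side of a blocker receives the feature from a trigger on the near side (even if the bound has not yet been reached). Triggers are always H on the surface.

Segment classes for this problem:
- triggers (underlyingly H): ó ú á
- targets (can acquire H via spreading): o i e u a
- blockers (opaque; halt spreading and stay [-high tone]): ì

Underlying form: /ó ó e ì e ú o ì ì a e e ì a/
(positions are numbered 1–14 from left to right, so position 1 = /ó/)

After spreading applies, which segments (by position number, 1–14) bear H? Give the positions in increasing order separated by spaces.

1 2 3 6 7

From /ó/ at 1 rightward: 2 /ó/ is itself a trigger — this domain ends here.
From /ó/ at 2 rightward: 3 /e/ → H; 4 /ì/ blocks.
From /ú/ at 6 rightward: 7 /o/ → H; 8 /ì/ blocks.
Targets with no active source: positions 5 10 11 12 14 stay [-high tone].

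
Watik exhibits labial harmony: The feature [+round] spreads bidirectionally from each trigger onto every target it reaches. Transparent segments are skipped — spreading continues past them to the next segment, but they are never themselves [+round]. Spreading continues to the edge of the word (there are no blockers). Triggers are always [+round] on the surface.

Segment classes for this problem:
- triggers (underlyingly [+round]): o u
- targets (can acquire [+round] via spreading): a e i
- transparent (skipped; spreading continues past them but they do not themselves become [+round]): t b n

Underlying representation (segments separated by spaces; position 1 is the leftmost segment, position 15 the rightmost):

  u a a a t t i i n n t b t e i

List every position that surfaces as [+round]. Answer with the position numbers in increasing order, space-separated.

From /u/ at 1 rightward: 2 /a/ → [+round]; 3 /a/ → [+round]; 4 /a/ → [+round]; 5 /t/ transparent; 6 /t/ transparent; 7 /i/ → [+round]; 8 /i/ → [+round]; 9 /n/ transparent; 10 /n/ transparent; 11 /t/ transparent; 12 /b/ transparent; 13 /t/ transparent; 14 /e/ → [+round]; 15 /i/ → [+round]; word edge.
From /u/ at 1 leftward: word edge.

1 2 3 4 7 8 14 15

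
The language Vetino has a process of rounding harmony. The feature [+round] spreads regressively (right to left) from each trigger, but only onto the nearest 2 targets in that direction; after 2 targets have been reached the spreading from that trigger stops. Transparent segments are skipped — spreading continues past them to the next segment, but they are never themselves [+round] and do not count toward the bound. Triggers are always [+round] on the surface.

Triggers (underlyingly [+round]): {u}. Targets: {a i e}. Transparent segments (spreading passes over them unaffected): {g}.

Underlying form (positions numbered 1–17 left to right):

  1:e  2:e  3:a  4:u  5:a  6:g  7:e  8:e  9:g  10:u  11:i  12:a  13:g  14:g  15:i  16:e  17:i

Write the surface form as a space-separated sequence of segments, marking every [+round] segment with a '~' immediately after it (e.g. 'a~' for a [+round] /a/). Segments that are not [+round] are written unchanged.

e e~ a~ u~ a g e~ e~ g u~ i a g g i e i

From /u/ at 4 leftward: 3 /a/ → [+round]; 2 /e/ → [+round]; bound reached.
From /u/ at 10 leftward: 9 /g/ transparent; 8 /e/ → [+round]; 7 /e/ → [+round]; bound reached.
Targets with no active source: positions 1 5 11 12 15 16 17 stay [-round].
[+round] positions on the surface: 2 3 4 7 8 10.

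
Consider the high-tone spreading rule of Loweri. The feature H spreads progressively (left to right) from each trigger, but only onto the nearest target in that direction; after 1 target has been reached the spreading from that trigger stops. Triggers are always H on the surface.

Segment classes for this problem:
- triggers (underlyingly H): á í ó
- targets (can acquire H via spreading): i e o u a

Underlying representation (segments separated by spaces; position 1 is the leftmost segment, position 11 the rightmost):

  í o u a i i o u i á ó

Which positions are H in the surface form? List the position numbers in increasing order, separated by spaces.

1 2 10 11

From /í/ at 1 rightward: 2 /o/ → H; bound reached.
From /á/ at 10 rightward: 11 /ó/ is itself a trigger — this domain ends here.
From /ó/ at 11 rightward: word edge.
Targets with no active source: positions 3 4 5 6 7 8 9 stay [-high tone].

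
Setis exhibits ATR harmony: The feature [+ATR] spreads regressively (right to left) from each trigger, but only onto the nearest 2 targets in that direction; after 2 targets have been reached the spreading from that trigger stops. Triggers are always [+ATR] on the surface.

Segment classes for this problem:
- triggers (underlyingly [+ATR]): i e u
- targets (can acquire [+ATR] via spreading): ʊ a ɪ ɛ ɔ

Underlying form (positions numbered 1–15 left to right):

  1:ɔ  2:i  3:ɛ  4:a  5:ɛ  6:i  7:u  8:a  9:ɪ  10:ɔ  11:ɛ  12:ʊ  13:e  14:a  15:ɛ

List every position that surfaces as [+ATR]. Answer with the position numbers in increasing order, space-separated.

From /i/ at 2 leftward: 1 /ɔ/ → [+ATR]; word edge.
From /i/ at 6 leftward: 5 /ɛ/ → [+ATR]; 4 /a/ → [+ATR]; bound reached.
From /u/ at 7 leftward: 6 /i/ is itself a trigger — this domain ends here.
From /e/ at 13 leftward: 12 /ʊ/ → [+ATR]; 11 /ɛ/ → [+ATR]; bound reached.
Targets with no active source: positions 3 8 9 10 14 15 stay [-ATR].

1 2 4 5 6 7 11 12 13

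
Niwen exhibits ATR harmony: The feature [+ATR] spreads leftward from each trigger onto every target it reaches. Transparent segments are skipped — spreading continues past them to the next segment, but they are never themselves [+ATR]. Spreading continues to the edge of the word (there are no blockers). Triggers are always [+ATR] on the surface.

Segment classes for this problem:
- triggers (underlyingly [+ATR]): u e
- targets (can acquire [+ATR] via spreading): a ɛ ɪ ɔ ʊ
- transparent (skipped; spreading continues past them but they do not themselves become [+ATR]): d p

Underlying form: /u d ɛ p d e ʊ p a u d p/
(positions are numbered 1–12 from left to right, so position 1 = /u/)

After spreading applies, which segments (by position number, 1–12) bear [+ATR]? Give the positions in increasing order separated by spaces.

From /u/ at 1 leftward: word edge.
From /e/ at 6 leftward: 5 /d/ transparent; 4 /p/ transparent; 3 /ɛ/ → [+ATR]; 2 /d/ transparent; 1 /u/ is itself a trigger — this domain ends here.
From /u/ at 10 leftward: 9 /a/ → [+ATR]; 8 /p/ transparent; 7 /ʊ/ → [+ATR]; 6 /e/ is itself a trigger — this domain ends here.

1 3 6 7 9 10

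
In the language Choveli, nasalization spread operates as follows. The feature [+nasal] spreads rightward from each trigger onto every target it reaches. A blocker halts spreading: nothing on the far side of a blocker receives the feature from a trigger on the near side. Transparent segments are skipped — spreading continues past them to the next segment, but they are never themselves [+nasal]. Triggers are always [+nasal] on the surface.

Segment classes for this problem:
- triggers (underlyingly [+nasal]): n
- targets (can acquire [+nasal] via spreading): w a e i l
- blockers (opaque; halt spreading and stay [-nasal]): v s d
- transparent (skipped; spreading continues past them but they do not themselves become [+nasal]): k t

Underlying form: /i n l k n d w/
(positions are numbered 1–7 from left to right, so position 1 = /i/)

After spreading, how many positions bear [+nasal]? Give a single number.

From /n/ at 2 rightward: 3 /l/ → [+nasal]; 4 /k/ transparent; 5 /n/ is itself a trigger — this domain ends here.
From /n/ at 5 rightward: 6 /d/ blocks.
Targets with no active source: positions 1 7 stay [-nasal].
[+nasal] positions on the surface: 2 3 5.

3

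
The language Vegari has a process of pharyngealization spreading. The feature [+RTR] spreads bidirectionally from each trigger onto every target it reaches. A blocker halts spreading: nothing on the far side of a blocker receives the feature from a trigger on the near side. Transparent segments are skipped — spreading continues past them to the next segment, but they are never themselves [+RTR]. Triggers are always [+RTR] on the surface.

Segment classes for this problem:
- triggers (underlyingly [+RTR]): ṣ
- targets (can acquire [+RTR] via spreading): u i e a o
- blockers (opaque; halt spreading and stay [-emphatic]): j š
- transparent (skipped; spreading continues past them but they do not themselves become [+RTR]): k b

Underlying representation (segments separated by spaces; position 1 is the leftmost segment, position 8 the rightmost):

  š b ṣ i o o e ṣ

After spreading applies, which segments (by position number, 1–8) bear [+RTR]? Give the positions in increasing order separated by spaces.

3 4 5 6 7 8

From /ṣ/ at 3 rightward: 4 /i/ → [+RTR]; 5 /o/ → [+RTR]; 6 /o/ → [+RTR]; 7 /e/ → [+RTR]; 8 /ṣ/ is itself a trigger — this domain ends here.
From /ṣ/ at 3 leftward: 2 /b/ transparent; 1 /š/ blocks.
From /ṣ/ at 8 rightward: word edge.
From /ṣ/ at 8 leftward: 7 /e/ → [+RTR]; 6 /o/ → [+RTR]; 5 /o/ → [+RTR]; 4 /i/ → [+RTR]; 3 /ṣ/ is itself a trigger — this domain ends here.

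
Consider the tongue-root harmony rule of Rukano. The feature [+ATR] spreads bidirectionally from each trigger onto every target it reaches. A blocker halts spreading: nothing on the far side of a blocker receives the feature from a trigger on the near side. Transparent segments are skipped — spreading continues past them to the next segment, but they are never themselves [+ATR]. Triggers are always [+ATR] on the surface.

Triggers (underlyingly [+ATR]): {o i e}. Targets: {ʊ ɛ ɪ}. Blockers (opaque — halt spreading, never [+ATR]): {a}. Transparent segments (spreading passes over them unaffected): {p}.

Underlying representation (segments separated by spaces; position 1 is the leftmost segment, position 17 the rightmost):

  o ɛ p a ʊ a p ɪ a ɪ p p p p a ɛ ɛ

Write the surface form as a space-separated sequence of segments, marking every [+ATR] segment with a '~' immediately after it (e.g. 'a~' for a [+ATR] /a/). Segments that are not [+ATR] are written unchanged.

o~ ɛ~ p a ʊ a p ɪ a ɪ p p p p a ɛ ɛ

From /o/ at 1 rightward: 2 /ɛ/ → [+ATR]; 3 /p/ transparent; 4 /a/ blocks.
From /o/ at 1 leftward: word edge.
Targets with no active source: positions 5 8 10 16 17 stay [-ATR].
[+ATR] positions on the surface: 1 2.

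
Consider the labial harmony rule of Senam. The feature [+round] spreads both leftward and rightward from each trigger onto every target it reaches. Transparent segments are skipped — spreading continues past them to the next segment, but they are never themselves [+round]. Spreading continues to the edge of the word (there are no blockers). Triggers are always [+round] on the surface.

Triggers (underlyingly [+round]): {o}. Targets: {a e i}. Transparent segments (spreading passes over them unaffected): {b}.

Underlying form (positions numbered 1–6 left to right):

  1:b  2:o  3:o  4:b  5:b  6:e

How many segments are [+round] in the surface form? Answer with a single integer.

From /o/ at 2 rightward: 3 /o/ is itself a trigger — this domain ends here.
From /o/ at 2 leftward: 1 /b/ transparent; word edge.
From /o/ at 3 rightward: 4 /b/ transparent; 5 /b/ transparent; 6 /e/ → [+round]; word edge.
From /o/ at 3 leftward: 2 /o/ is itself a trigger — this domain ends here.
[+round] positions on the surface: 2 3 6.

3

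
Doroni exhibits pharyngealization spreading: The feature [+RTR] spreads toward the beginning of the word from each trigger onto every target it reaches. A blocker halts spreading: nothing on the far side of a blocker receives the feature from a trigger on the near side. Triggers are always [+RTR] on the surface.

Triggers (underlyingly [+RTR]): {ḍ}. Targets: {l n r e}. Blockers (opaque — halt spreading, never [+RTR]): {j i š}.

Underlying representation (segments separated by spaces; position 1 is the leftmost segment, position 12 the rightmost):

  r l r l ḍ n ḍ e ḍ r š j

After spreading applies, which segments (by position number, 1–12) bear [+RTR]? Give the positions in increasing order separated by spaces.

1 2 3 4 5 6 7 8 9

From /ḍ/ at 5 leftward: 4 /l/ → [+RTR]; 3 /r/ → [+RTR]; 2 /l/ → [+RTR]; 1 /r/ → [+RTR]; word edge.
From /ḍ/ at 7 leftward: 6 /n/ → [+RTR]; 5 /ḍ/ is itself a trigger — this domain ends here.
From /ḍ/ at 9 leftward: 8 /e/ → [+RTR]; 7 /ḍ/ is itself a trigger — this domain ends here.
Target with no active source: position 10 stays [-emphatic].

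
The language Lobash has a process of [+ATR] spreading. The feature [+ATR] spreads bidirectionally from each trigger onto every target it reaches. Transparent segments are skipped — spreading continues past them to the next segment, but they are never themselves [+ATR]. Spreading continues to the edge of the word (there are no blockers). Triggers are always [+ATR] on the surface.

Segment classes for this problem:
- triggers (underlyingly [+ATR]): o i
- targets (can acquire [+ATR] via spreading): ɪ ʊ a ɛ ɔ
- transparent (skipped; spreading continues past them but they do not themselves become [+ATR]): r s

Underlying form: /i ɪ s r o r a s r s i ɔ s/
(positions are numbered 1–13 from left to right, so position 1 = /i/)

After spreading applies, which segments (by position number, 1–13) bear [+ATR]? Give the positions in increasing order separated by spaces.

From /i/ at 1 rightward: 2 /ɪ/ → [+ATR]; 3 /s/ transparent; 4 /r/ transparent; 5 /o/ is itself a trigger — this domain ends here.
From /i/ at 1 leftward: word edge.
From /o/ at 5 rightward: 6 /r/ transparent; 7 /a/ → [+ATR]; 8 /s/ transparent; 9 /r/ transparent; 10 /s/ transparent; 11 /i/ is itself a trigger — this domain ends here.
From /o/ at 5 leftward: 4 /r/ transparent; 3 /s/ transparent; 2 /ɪ/ → [+ATR]; 1 /i/ is itself a trigger — this domain ends here.
From /i/ at 11 rightward: 12 /ɔ/ → [+ATR]; 13 /s/ transparent; word edge.
From /i/ at 11 leftward: 10 /s/ transparent; 9 /r/ transparent; 8 /s/ transparent; 7 /a/ → [+ATR]; 6 /r/ transparent; 5 /o/ is itself a trigger — this domain ends here.

1 2 5 7 11 12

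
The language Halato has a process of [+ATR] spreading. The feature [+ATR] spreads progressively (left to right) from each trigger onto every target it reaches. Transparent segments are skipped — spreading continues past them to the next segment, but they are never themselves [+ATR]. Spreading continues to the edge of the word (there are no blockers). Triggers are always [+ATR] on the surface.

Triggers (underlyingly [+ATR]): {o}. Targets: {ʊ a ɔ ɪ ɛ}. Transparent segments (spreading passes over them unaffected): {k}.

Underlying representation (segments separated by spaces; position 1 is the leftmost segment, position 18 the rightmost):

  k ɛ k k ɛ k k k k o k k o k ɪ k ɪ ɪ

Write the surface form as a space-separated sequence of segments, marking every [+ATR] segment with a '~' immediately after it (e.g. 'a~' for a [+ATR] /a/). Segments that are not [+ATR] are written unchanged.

k ɛ k k ɛ k k k k o~ k k o~ k ɪ~ k ɪ~ ɪ~

From /o/ at 10 rightward: 11 /k/ transparent; 12 /k/ transparent; 13 /o/ is itself a trigger — this domain ends here.
From /o/ at 13 rightward: 14 /k/ transparent; 15 /ɪ/ → [+ATR]; 16 /k/ transparent; 17 /ɪ/ → [+ATR]; 18 /ɪ/ → [+ATR]; word edge.
Targets with no active source: positions 2 5 stay [-ATR].
[+ATR] positions on the surface: 10 13 15 17 18.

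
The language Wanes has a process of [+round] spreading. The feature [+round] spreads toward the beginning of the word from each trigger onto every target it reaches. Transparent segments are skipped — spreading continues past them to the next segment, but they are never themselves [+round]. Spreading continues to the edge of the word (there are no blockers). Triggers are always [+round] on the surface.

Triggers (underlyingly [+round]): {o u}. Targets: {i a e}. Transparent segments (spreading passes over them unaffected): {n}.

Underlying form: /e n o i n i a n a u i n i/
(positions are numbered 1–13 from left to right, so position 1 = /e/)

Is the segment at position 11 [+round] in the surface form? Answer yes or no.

From /o/ at 3 leftward: 2 /n/ transparent; 1 /e/ → [+round]; word edge.
From /u/ at 10 leftward: 9 /a/ → [+round]; 8 /n/ transparent; 7 /a/ → [+round]; 6 /i/ → [+round]; 5 /n/ transparent; 4 /i/ → [+round]; 3 /o/ is itself a trigger — this domain ends here.
Targets with no active source: positions 11 13 stay [-round].
[+round] positions on the surface: 1 3 4 6 7 9 10.

no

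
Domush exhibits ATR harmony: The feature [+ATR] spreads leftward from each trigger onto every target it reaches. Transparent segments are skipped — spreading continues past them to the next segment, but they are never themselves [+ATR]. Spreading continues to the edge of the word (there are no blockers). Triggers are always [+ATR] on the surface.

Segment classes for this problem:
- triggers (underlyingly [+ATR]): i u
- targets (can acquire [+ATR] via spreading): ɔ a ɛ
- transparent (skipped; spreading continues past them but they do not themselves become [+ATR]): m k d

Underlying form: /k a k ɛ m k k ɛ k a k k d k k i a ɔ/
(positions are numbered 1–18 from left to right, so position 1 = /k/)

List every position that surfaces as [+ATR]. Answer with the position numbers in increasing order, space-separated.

From /i/ at 16 leftward: 15 /k/ transparent; 14 /k/ transparent; 13 /d/ transparent; 12 /k/ transparent; 11 /k/ transparent; 10 /a/ → [+ATR]; 9 /k/ transparent; 8 /ɛ/ → [+ATR]; 7 /k/ transparent; 6 /k/ transparent; 5 /m/ transparent; 4 /ɛ/ → [+ATR]; 3 /k/ transparent; 2 /a/ → [+ATR]; 1 /k/ transparent; word edge.
Targets with no active source: positions 17 18 stay [-ATR].

2 4 8 10 16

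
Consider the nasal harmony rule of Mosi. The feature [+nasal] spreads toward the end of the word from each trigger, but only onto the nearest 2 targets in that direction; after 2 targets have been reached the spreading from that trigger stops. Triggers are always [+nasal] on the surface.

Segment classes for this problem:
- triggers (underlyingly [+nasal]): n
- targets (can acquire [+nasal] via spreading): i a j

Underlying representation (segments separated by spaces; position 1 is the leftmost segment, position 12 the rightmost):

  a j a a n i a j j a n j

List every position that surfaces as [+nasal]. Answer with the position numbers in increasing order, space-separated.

5 6 7 11 12

From /n/ at 5 rightward: 6 /i/ → [+nasal]; 7 /a/ → [+nasal]; bound reached.
From /n/ at 11 rightward: 12 /j/ → [+nasal]; word edge.
Targets with no active source: positions 1 2 3 4 8 9 10 stay [-nasal].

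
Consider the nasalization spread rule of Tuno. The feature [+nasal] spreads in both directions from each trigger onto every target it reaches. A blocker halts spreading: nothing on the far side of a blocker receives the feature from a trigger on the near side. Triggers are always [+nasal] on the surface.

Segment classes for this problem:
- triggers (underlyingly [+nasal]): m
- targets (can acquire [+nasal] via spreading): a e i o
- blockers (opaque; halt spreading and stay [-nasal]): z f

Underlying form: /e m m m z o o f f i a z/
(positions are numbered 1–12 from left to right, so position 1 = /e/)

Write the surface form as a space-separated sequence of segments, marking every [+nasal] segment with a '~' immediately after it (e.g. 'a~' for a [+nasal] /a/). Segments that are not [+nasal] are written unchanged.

From /m/ at 2 rightward: 3 /m/ is itself a trigger — this domain ends here.
From /m/ at 2 leftward: 1 /e/ → [+nasal]; word edge.
From /m/ at 3 rightward: 4 /m/ is itself a trigger — this domain ends here.
From /m/ at 3 leftward: 2 /m/ is itself a trigger — this domain ends here.
From /m/ at 4 rightward: 5 /z/ blocks.
From /m/ at 4 leftward: 3 /m/ is itself a trigger — this domain ends here.
Targets with no active source: positions 6 7 10 11 stay [-nasal].
[+nasal] positions on the surface: 1 2 3 4.

e~ m~ m~ m~ z o o f f i a z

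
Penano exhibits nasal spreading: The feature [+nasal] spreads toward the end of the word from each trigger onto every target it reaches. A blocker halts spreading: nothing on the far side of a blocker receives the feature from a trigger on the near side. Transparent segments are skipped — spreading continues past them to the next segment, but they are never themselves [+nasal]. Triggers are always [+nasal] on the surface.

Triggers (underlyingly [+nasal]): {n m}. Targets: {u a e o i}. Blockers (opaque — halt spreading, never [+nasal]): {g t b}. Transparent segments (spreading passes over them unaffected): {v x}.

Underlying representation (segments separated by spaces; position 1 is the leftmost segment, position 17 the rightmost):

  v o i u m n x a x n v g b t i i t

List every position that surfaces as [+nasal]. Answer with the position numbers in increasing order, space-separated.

5 6 8 10

From /m/ at 5 rightward: 6 /n/ is itself a trigger — this domain ends here.
From /n/ at 6 rightward: 7 /x/ transparent; 8 /a/ → [+nasal]; 9 /x/ transparent; 10 /n/ is itself a trigger — this domain ends here.
From /n/ at 10 rightward: 11 /v/ transparent; 12 /g/ blocks.
Targets with no active source: positions 2 3 4 15 16 stay [-nasal].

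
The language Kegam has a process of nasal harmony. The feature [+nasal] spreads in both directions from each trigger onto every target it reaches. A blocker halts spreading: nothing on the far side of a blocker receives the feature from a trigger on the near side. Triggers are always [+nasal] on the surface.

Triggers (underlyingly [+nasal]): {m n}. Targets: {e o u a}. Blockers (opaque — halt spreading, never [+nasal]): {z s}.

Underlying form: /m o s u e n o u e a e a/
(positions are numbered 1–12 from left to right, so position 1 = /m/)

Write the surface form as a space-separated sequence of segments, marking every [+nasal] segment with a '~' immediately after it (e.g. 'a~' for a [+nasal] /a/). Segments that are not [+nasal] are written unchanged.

From /m/ at 1 rightward: 2 /o/ → [+nasal]; 3 /s/ blocks.
From /m/ at 1 leftward: word edge.
From /n/ at 6 rightward: 7 /o/ → [+nasal]; 8 /u/ → [+nasal]; 9 /e/ → [+nasal]; 10 /a/ → [+nasal]; 11 /e/ → [+nasal]; 12 /a/ → [+nasal]; word edge.
From /n/ at 6 leftward: 5 /e/ → [+nasal]; 4 /u/ → [+nasal]; 3 /s/ blocks.
[+nasal] positions on the surface: 1 2 4 5 6 7 8 9 10 11 12.

m~ o~ s u~ e~ n~ o~ u~ e~ a~ e~ a~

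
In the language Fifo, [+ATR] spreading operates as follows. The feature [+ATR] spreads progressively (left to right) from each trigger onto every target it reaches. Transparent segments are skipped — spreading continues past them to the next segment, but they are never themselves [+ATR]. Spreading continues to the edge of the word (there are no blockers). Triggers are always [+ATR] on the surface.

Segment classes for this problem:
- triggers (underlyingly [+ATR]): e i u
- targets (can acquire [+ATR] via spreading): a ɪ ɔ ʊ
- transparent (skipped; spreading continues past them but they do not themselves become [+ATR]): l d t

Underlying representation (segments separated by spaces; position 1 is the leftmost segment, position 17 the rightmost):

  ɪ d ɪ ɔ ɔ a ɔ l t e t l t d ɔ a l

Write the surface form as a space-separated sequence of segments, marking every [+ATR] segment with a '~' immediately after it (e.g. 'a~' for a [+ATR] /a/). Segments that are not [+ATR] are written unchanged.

From /e/ at 10 rightward: 11 /t/ transparent; 12 /l/ transparent; 13 /t/ transparent; 14 /d/ transparent; 15 /ɔ/ → [+ATR]; 16 /a/ → [+ATR]; 17 /l/ transparent; word edge.
Targets with no active source: positions 1 3 4 5 6 7 stay [-ATR].
[+ATR] positions on the surface: 10 15 16.

ɪ d ɪ ɔ ɔ a ɔ l t e~ t l t d ɔ~ a~ l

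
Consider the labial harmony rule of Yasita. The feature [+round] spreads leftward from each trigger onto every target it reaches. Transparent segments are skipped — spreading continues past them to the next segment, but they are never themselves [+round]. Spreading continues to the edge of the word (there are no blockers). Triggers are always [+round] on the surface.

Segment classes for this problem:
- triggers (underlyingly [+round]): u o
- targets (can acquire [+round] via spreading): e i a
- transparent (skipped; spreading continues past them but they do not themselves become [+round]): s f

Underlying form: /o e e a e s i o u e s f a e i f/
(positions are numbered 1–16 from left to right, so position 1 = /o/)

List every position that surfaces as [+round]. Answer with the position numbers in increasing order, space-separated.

From /o/ at 1 leftward: word edge.
From /o/ at 8 leftward: 7 /i/ → [+round]; 6 /s/ transparent; 5 /e/ → [+round]; 4 /a/ → [+round]; 3 /e/ → [+round]; 2 /e/ → [+round]; 1 /o/ is itself a trigger — this domain ends here.
From /u/ at 9 leftward: 8 /o/ is itself a trigger — this domain ends here.
Targets with no active source: positions 10 13 14 15 stay [-round].

1 2 3 4 5 7 8 9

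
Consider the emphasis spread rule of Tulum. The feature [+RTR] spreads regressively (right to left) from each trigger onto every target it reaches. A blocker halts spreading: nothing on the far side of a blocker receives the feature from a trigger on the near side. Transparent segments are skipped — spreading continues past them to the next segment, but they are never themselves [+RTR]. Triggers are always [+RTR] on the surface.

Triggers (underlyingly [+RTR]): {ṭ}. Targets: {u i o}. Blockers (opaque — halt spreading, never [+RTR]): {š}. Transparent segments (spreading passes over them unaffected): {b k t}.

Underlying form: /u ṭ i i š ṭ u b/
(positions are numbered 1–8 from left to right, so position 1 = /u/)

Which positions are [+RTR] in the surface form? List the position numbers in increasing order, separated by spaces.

From /ṭ/ at 2 leftward: 1 /u/ → [+RTR]; word edge.
From /ṭ/ at 6 leftward: 5 /š/ blocks.
Targets with no active source: positions 3 4 7 stay [-emphatic].

1 2 6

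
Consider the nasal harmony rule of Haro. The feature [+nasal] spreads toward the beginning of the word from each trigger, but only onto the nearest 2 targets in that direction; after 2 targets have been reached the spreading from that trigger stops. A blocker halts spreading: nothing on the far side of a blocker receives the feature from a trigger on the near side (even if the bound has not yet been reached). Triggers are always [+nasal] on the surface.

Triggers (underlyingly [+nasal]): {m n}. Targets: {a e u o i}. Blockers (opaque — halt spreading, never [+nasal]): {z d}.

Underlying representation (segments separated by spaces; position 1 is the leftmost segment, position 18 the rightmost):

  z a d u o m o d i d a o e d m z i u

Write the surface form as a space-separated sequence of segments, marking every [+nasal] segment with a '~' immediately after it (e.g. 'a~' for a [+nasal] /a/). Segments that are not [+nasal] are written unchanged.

z a d u~ o~ m~ o d i d a o e d m~ z i u

From /m/ at 6 leftward: 5 /o/ → [+nasal]; 4 /u/ → [+nasal]; bound reached.
From /m/ at 15 leftward: 14 /d/ blocks.
Targets with no active source: positions 2 7 9 11 12 13 17 18 stay [-nasal].
[+nasal] positions on the surface: 4 5 6 15.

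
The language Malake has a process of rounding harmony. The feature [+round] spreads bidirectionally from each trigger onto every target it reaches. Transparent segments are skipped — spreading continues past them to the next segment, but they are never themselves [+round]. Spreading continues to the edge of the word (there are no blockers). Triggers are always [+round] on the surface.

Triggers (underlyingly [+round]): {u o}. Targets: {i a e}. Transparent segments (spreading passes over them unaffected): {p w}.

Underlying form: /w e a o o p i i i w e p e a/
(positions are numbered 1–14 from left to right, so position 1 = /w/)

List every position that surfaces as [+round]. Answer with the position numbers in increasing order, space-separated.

From /o/ at 4 rightward: 5 /o/ is itself a trigger — this domain ends here.
From /o/ at 4 leftward: 3 /a/ → [+round]; 2 /e/ → [+round]; 1 /w/ transparent; word edge.
From /o/ at 5 rightward: 6 /p/ transparent; 7 /i/ → [+round]; 8 /i/ → [+round]; 9 /i/ → [+round]; 10 /w/ transparent; 11 /e/ → [+round]; 12 /p/ transparent; 13 /e/ → [+round]; 14 /a/ → [+round]; word edge.
From /o/ at 5 leftward: 4 /o/ is itself a trigger — this domain ends here.

2 3 4 5 7 8 9 11 13 14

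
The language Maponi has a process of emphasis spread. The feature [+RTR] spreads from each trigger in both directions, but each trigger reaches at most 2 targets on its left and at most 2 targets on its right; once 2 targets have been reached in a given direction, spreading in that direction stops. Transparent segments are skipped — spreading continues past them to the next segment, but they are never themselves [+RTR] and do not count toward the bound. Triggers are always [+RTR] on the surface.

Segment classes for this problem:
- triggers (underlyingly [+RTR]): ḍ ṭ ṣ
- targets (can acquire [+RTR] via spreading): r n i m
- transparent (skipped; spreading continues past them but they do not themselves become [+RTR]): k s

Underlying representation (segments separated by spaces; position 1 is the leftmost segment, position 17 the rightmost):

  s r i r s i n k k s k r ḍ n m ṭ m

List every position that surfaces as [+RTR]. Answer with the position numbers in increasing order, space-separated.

From /ḍ/ at 13 rightward: 14 /n/ → [+RTR]; 15 /m/ → [+RTR]; bound reached.
From /ḍ/ at 13 leftward: 12 /r/ → [+RTR]; 11 /k/ transparent; 10 /s/ transparent; 9 /k/ transparent; 8 /k/ transparent; 7 /n/ → [+RTR]; bound reached.
From /ṭ/ at 16 rightward: 17 /m/ → [+RTR]; word edge.
From /ṭ/ at 16 leftward: 15 /m/ → [+RTR]; 14 /n/ → [+RTR]; bound reached.
Targets with no active source: positions 2 3 4 6 stay [-emphatic].

7 12 13 14 15 16 17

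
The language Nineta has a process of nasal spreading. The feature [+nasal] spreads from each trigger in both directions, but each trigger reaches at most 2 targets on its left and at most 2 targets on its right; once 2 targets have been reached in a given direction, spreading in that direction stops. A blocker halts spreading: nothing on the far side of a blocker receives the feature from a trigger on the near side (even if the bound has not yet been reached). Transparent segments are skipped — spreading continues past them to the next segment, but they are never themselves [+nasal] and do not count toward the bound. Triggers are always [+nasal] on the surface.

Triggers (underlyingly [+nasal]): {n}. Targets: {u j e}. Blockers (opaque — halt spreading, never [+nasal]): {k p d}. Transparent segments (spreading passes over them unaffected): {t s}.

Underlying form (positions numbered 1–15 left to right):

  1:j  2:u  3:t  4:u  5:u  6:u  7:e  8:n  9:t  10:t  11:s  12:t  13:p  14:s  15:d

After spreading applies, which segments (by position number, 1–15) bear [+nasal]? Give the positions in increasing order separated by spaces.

6 7 8

From /n/ at 8 rightward: 9 /t/ transparent; 10 /t/ transparent; 11 /s/ transparent; 12 /t/ transparent; 13 /p/ blocks.
From /n/ at 8 leftward: 7 /e/ → [+nasal]; 6 /u/ → [+nasal]; bound reached.
Targets with no active source: positions 1 2 4 5 stay [-nasal].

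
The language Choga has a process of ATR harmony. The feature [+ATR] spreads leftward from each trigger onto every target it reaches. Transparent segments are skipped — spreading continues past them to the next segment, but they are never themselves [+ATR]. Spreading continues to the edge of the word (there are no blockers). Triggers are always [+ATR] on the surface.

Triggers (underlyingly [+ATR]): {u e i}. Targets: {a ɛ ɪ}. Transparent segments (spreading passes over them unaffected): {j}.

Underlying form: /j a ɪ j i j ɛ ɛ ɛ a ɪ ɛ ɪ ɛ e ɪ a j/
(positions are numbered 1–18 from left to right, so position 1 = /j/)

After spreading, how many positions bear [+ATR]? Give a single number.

12

From /i/ at 5 leftward: 4 /j/ transparent; 3 /ɪ/ → [+ATR]; 2 /a/ → [+ATR]; 1 /j/ transparent; word edge.
From /e/ at 15 leftward: 14 /ɛ/ → [+ATR]; 13 /ɪ/ → [+ATR]; 12 /ɛ/ → [+ATR]; 11 /ɪ/ → [+ATR]; 10 /a/ → [+ATR]; 9 /ɛ/ → [+ATR]; 8 /ɛ/ → [+ATR]; 7 /ɛ/ → [+ATR]; 6 /j/ transparent; 5 /i/ is itself a trigger — this domain ends here.
Targets with no active source: positions 16 17 stay [-ATR].
[+ATR] positions on the surface: 2 3 5 7 8 9 10 11 12 13 14 15.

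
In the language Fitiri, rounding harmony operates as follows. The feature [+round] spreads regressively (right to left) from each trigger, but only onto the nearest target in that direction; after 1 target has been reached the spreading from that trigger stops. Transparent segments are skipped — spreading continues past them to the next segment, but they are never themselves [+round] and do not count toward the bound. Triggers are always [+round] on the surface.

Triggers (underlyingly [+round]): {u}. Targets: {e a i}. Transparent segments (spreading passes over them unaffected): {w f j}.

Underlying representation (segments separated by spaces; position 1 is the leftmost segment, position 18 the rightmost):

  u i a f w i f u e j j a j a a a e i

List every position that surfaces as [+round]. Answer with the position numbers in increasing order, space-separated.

From /u/ at 1 leftward: word edge.
From /u/ at 8 leftward: 7 /f/ transparent; 6 /i/ → [+round]; bound reached.
Targets with no active source: positions 2 3 9 12 14 15 16 17 18 stay [-round].

1 6 8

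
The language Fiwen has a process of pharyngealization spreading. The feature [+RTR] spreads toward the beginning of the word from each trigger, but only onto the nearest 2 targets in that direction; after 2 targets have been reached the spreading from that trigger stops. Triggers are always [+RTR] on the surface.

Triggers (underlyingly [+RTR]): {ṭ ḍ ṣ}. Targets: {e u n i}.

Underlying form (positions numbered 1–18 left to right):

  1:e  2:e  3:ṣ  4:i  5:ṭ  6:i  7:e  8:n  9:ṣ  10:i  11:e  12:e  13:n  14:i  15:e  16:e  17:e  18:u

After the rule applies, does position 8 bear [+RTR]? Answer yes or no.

yes

From /ṣ/ at 3 leftward: 2 /e/ → [+RTR]; 1 /e/ → [+RTR]; bound reached.
From /ṭ/ at 5 leftward: 4 /i/ → [+RTR]; 3 /ṣ/ is itself a trigger — this domain ends here.
From /ṣ/ at 9 leftward: 8 /n/ → [+RTR]; 7 /e/ → [+RTR]; bound reached.
Targets with no active source: positions 6 10 11 12 13 14 15 16 17 18 stay [-emphatic].
[+RTR] positions on the surface: 1 2 3 4 5 7 8 9.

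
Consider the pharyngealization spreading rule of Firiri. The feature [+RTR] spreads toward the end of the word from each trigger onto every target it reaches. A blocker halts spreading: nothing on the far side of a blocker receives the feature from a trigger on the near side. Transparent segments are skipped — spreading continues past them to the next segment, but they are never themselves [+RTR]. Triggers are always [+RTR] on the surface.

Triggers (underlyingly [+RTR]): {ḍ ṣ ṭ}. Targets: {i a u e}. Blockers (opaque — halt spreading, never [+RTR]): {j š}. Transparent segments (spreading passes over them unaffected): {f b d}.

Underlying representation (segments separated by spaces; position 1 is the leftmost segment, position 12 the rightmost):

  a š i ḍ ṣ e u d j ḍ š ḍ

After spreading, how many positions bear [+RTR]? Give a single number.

6

From /ḍ/ at 4 rightward: 5 /ṣ/ is itself a trigger — this domain ends here.
From /ṣ/ at 5 rightward: 6 /e/ → [+RTR]; 7 /u/ → [+RTR]; 8 /d/ transparent; 9 /j/ blocks.
From /ḍ/ at 10 rightward: 11 /š/ blocks.
From /ḍ/ at 12 rightward: word edge.
Targets with no active source: positions 1 3 stay [-emphatic].
[+RTR] positions on the surface: 4 5 6 7 10 12.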